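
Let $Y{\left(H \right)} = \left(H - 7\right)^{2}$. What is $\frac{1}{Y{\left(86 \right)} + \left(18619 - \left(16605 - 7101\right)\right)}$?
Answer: $\frac{1}{15356} \approx 6.5121 \cdot 10^{-5}$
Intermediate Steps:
$Y{\left(H \right)} = \left(-7 + H\right)^{2}$
$\frac{1}{Y{\left(86 \right)} + \left(18619 - \left(16605 - 7101\right)\right)} = \frac{1}{\left(-7 + 86\right)^{2} + \left(18619 - \left(16605 - 7101\right)\right)} = \frac{1}{79^{2} + \left(18619 - 9504\right)} = \frac{1}{6241 + \left(18619 - 9504\right)} = \frac{1}{6241 + 9115} = \frac{1}{15356}$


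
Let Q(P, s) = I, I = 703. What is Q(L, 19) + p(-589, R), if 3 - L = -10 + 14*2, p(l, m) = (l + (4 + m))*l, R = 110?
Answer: 280478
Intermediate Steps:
p(l, m) = l*(4 + l + m) (p(l, m) = (4 + l + m)*l = l*(4 + l + m))
L = -15 (L = 3 - (-10 + 14*2) = 3 - (-10 + 28) = 3 - 1*18 = 3 - 18 = -15)
Q(P, s) = 703
Q(L, 19) + p(-589, R) = 703 - 589*(4 - 589 + 110) = 703 - 589*(-475) = 703 + 279775 = 280478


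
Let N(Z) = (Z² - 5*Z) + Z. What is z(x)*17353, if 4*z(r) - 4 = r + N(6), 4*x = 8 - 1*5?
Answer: 1162651/16 ≈ 72666.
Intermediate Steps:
N(Z) = Z² - 4*Z
x = ¾ (x = (8 - 1*5)/4 = (8 - 5)/4 = (¼)*3 = ¾ ≈ 0.75000)
z(r) = 4 + r/4 (z(r) = 1 + (r + 6*(-4 + 6))/4 = 1 + (r + 6*2)/4 = 1 + (r + 12)/4 = 1 + (12 + r)/4 = 1 + (3 + r/4) = 4 + r/4)
z(x)*17353 = (4 + (¼)*(¾))*17353 = (4 + 3/16)*17353 = (67/16)*17353 = 1162651/16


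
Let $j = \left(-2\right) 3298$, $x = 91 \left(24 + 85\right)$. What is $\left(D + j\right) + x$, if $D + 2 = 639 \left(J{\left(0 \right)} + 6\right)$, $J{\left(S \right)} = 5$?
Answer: $10350$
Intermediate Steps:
$D = 7027$ ($D = -2 + 639 \left(5 + 6\right) = -2 + 639 \cdot 11 = -2 + 7029 = 7027$)
$x = 9919$ ($x = 91 \cdot 109 = 9919$)
$j = -6596$
$\left(D + j\right) + x = \left(7027 - 6596\right) + 9919 = 431 + 9919 = 10350$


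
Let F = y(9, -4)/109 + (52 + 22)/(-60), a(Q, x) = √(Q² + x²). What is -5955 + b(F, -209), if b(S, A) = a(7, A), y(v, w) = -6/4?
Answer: -5955 + √43730 ≈ -5745.9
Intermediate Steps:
y(v, w) = -3/2 (y(v, w) = -6*¼ = -3/2)
F = -2039/1635 (F = -3/2/109 + (52 + 22)/(-60) = -3/2*1/109 + 74*(-1/60) = -3/218 - 37/30 = -2039/1635 ≈ -1.2471)
b(S, A) = √(49 + A²) (b(S, A) = √(7² + A²) = √(49 + A²))
-5955 + b(F, -209) = -5955 + √(49 + (-209)²) = -5955 + √(49 + 43681) = -5955 + √43730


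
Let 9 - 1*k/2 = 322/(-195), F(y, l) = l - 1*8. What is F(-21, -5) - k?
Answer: -6689/195 ≈ -34.303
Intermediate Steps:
F(y, l) = -8 + l (F(y, l) = l - 8 = -8 + l)
k = 4154/195 (k = 18 - 644/(-195) = 18 - 644*(-1)/195 = 18 - 2*(-322/195) = 18 + 644/195 = 4154/195 ≈ 21.303)
F(-21, -5) - k = (-8 - 5) - 1*4154/195 = -13 - 4154/195 = -6689/195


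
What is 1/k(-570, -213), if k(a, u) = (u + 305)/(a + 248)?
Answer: -7/2 ≈ -3.5000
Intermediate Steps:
k(a, u) = (305 + u)/(248 + a)
1/k(-570, -213) = 1/((305 - 213)/(248 - 570)) = 1/(92/(-322)) = 1/(-1/322*92) = 1/(-2/7) = -7/2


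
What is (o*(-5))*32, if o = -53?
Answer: 8480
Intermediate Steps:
(o*(-5))*32 = -53*(-5)*32 = 265*32 = 8480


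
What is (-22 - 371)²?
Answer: 154449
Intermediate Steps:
(-22 - 371)² = (-393)² = 154449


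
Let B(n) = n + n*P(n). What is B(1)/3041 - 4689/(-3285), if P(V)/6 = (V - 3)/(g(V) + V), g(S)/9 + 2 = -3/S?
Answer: 17433081/12209615 ≈ 1.4278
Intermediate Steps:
g(S) = -18 - 27/S (g(S) = -18 + 9*(-3/S) = -18 - 27/S)
P(V) = 6*(-3 + V)/(-18 + V - 27/V) (P(V) = 6*((V - 3)/((-18 - 27/V) + V)) = 6*((-3 + V)/(-18 + V - 27/V)) = 6*(-3 + V)/(-18 + V - 27/V))
B(n) = n - 6*n**2*(-3 + n)/(27 - n*(-18 + n)) (B(n) = n + n*(-6*n*(-3 + n)/(27 - n*(-18 + n))) = n - 6*n**2*(-3 + n)/(27 - n*(-18 + n)))
B(1)/3041 - 4689/(-3285) = (1*(-27 - 36*1 + 7*1**2)/(-27 + 1**2 - 18*1))/3041 - 4689/(-3285) = (1*(-27 - 36 + 7*1)/(-27 + 1 - 18))*(1/3041) - 4689*(-1/3285) = (1*(-27 - 36 + 7)/(-44))*(1/3041) + 521/365 = (1*(-1/44)*(-56))*(1/3041) + 521/365 = (14/11)*(1/3041) + 521/365 = 14/33451 + 521/365 = 17433081/12209615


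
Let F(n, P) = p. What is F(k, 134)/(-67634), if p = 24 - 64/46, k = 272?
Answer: -260/777791 ≈ -0.00033428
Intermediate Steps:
p = 520/23 (p = 24 - 64*1/46 = 24 - 32/23 = 520/23 ≈ 22.609)
F(n, P) = 520/23
F(k, 134)/(-67634) = (520/23)/(-67634) = (520/23)*(-1/67634) = -260/777791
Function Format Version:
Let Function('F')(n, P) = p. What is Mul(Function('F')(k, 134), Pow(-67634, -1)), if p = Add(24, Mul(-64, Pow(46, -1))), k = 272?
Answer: Rational(-260, 777791) ≈ -0.00033428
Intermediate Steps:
p = Rational(520, 23) (p = Add(24, Mul(-64, Rational(1, 46))) = Add(24, Rational(-32, 23)) = Rational(520, 23) ≈ 22.609)
Function('F')(n, P) = Rational(520, 23)
Mul(Function('F')(k, 134), Pow(-67634, -1)) = Mul(Rational(520, 23), Pow(-67634, -1)) = Mul(Rational(520, 23), Rational(-1, 67634)) = Rational(-260, 777791)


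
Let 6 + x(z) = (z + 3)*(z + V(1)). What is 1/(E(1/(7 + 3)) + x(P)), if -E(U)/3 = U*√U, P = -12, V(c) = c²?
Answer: 31000/2882997 + 10*√10/2882997 ≈ 0.010764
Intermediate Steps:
x(z) = -6 + (1 + z)*(3 + z) (x(z) = -6 + (z + 3)*(z + 1²) = -6 + (3 + z)*(z + 1) = -6 + (3 + z)*(1 + z) = -6 + (1 + z)*(3 + z))
E(U) = -3*U^(3/2) (E(U) = -3*U*√U = -3*U^(3/2))
1/(E(1/(7 + 3)) + x(P)) = 1/(-3/(7 + 3)^(3/2) + (-3 + (-12)² + 4*(-12))) = 1/(-3*√10/100 + (-3 + 144 - 48)) = 1/(-3*√10/100 + 93) = 1/(93 - 3*√10/100)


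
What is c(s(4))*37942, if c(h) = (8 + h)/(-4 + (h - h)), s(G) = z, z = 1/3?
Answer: -474275/6 ≈ -79046.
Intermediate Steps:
z = 1/3 ≈ 0.33333
s(G) = 1/3
c(h) = -2 - h/4 (c(h) = (8 + h)/(-4 + 0) = (8 + h)/(-4) = (8 + h)*(-1/4) = -2 - h/4)
c(s(4))*37942 = (-2 - 1/4*1/3)*37942 = (-2 - 1/12)*37942 = -25/12*37942 = -474275/6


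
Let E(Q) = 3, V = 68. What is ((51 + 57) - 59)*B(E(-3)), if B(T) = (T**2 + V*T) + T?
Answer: 10584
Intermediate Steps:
B(T) = T**2 + 69*T (B(T) = (T**2 + 68*T) + T = T**2 + 69*T)
((51 + 57) - 59)*B(E(-3)) = ((51 + 57) - 59)*(3*(69 + 3)) = (108 - 59)*(3*72) = 49*216 = 10584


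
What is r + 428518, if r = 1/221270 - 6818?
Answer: 93309559001/221270 ≈ 4.2170e+5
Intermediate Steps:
r = -1508618859/221270 (r = 1/221270 - 6818 = -1508618859/221270 ≈ -6818.0)
r + 428518 = -1508618859/221270 + 428518 = 93309559001/221270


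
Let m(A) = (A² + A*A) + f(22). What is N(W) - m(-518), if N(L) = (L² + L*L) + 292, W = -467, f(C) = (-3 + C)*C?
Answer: -100596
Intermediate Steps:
f(C) = C*(-3 + C)
N(L) = 292 + 2*L² (N(L) = (L² + L²) + 292 = 2*L² + 292 = 292 + 2*L²)
m(A) = 418 + 2*A² (m(A) = (A² + A*A) + 22*(-3 + 22) = (A² + A²) + 22*19 = 2*A² + 418 = 418 + 2*A²)
N(W) - m(-518) = (292 + 2*(-467)²) - (418 + 2*(-518)²) = (292 + 2*218089) - (418 + 2*268324) = (292 + 436178) - (418 + 536648) = 436470 - 1*537066 = 436470 - 537066 = -100596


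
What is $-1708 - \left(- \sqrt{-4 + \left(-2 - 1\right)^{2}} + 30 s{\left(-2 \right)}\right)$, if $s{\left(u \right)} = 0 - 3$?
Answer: $-1618 + \sqrt{5} \approx -1615.8$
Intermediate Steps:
$s{\left(u \right)} = -3$
$-1708 - \left(- \sqrt{-4 + \left(-2 - 1\right)^{2}} + 30 s{\left(-2 \right)}\right) = -1708 + \left(\left(-30\right) \left(-3\right) + \sqrt{-4 + \left(-2 - 1\right)^{2}}\right) = -1708 + \left(90 + \sqrt{-4 + \left(-2 - 1\right)^{2}}\right) = -1708 + \left(90 + \sqrt{-4 + \left(-3\right)^{2}}\right) = -1708 + \left(90 + \sqrt{-4 + 9}\right) = -1708 + \left(90 + \sqrt{5}\right) = -1618 + \sqrt{5}$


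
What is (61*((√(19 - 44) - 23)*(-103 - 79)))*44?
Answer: 11235224 - 2442440*I ≈ 1.1235e+7 - 2.4424e+6*I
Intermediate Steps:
(61*((√(19 - 44) - 23)*(-103 - 79)))*44 = (61*((√(-25) - 23)*(-182)))*44 = (61*((5*I - 23)*(-182)))*44 = (61*((-23 + 5*I)*(-182)))*44 = (61*(4186 - 910*I))*44 = (255346 - 55510*I)*44 = 11235224 - 2442440*I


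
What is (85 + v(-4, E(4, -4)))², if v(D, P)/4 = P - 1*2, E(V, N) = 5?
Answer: 9409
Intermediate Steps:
v(D, P) = -8 + 4*P (v(D, P) = 4*(P - 1*2) = 4*(P - 2) = 4*(-2 + P) = -8 + 4*P)
(85 + v(-4, E(4, -4)))² = (85 + (-8 + 4*5))² = (85 + (-8 + 20))² = (85 + 12)² = 97² = 9409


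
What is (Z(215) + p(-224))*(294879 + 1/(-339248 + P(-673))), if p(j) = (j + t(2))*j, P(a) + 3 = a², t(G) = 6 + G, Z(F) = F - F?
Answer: 810946200064896/56839 ≈ 1.4267e+10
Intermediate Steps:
Z(F) = 0
P(a) = -3 + a²
p(j) = j*(8 + j) (p(j) = (j + (6 + 2))*j = (j + 8)*j = (8 + j)*j = j*(8 + j))
(Z(215) + p(-224))*(294879 + 1/(-339248 + P(-673))) = (0 - 224*(8 - 224))*(294879 + 1/(-339248 + (-3 + (-673)²))) = (0 - 224*(-216))*(294879 + 1/(-339248 + (-3 + 452929))) = (0 + 48384)*(294879 + 1/(-339248 + 452926)) = 48384*(294879 + 1/113678) = 48384*(33521254963/113678) = 810946200064896/56839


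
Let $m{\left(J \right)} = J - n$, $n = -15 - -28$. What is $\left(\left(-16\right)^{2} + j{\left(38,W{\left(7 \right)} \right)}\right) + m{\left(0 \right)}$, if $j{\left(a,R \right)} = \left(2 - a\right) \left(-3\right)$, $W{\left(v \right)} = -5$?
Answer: $351$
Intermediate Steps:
$n = 13$ ($n = -15 + 28 = 13$)
$j{\left(a,R \right)} = -6 + 3 a$
$m{\left(J \right)} = -13 + J$ ($m{\left(J \right)} = J - 13 = -13 + J$)
$\left(\left(-16\right)^{2} + j{\left(38,W{\left(7 \right)} \right)}\right) + m{\left(0 \right)} = \left(\left(-16\right)^{2} + \left(-6 + 3 \cdot 38\right)\right) + \left(-13 + 0\right) = \left(256 + \left(-6 + 114\right)\right) - 13 = \left(256 + 108\right) - 13 = 364 - 13 = 351$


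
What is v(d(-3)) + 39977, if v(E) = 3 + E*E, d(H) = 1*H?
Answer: 39989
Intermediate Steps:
d(H) = H
v(E) = 3 + E²
v(d(-3)) + 39977 = (3 + (-3)²) + 39977 = (3 + 9) + 39977 = 12 + 39977 = 39989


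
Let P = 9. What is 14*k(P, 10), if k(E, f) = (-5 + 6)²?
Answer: 14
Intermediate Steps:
k(E, f) = 1 (k(E, f) = 1² = 1)
14*k(P, 10) = 14*1 = 14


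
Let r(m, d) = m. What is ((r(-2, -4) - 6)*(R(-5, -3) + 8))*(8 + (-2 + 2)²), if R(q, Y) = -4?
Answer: -256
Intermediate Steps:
((r(-2, -4) - 6)*(R(-5, -3) + 8))*(8 + (-2 + 2)²) = ((-2 - 6)*(-4 + 8))*(8 + (-2 + 2)²) = (-8*4)*(8 + 0²) = -32*(8 + 0) = -32*8 = -256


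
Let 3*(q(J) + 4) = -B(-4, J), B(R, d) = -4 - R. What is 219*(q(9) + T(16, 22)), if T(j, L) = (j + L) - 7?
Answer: 5913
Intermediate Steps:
q(J) = -4 (q(J) = -4 + (-(-4 - 1*(-4)))/3 = -4 + (-(-4 + 4))/3 = -4 + (-1*0)/3 = -4 + (1/3)*0 = -4 + 0 = -4)
T(j, L) = -7 + L + j (T(j, L) = (L + j) - 7 = -7 + L + j)
219*(q(9) + T(16, 22)) = 219*(-4 + (-7 + 22 + 16)) = 219*(-4 + 31) = 219*27 = 5913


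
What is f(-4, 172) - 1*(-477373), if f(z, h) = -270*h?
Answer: 430933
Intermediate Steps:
f(-4, 172) - 1*(-477373) = -270*172 - 1*(-477373) = -46440 + 477373 = 430933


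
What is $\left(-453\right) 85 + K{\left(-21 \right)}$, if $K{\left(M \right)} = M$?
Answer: $-38526$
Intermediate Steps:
$\left(-453\right) 85 + K{\left(-21 \right)} = \left(-453\right) 85 - 21 = -38505 - 21 = -38526$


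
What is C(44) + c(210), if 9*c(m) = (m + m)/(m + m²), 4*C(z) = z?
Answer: 20891/1899 ≈ 11.001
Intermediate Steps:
C(z) = z/4
c(m) = 2*m/(9*(m + m²)) (c(m) = ((m + m)/(m + m²))/9 = ((2*m)/(m + m²))/9 = (2*m/(m + m²))/9 = 2*m/(9*(m + m²)))
C(44) + c(210) = (¼)*44 + 2/(9*(1 + 210)) = 11 + (2/9)/211 = 11 + (2/9)*(1/211) = 11 + 2/1899 = 20891/1899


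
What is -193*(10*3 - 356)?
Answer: 62918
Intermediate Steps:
-193*(10*3 - 356) = -193*(30 - 356) = -193*(-326) = 62918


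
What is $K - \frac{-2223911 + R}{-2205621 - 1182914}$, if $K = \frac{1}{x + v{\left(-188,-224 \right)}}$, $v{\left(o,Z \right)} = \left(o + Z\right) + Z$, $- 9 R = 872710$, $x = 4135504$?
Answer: $- \frac{86368716014197}{126100304445420} \approx -0.68492$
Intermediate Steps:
$R = - \frac{872710}{9}$ ($R = \left(- \frac{1}{9}\right) 872710 = - \frac{872710}{9} \approx -96968.0$)
$v{\left(o,Z \right)} = o + 2 Z$ ($v{\left(o,Z \right)} = \left(Z + o\right) + Z = o + 2 Z$)
$K = \frac{1}{4134868}$ ($K = \frac{1}{4135504 + \left(-188 + 2 \left(-224\right)\right)} = \frac{1}{4135504 - 636} = \frac{1}{4134868} \approx 2.4185 \cdot 10^{-7}$)
$K - \frac{-2223911 + R}{-2205621 - 1182914} = \frac{1}{4134868} - \frac{-2223911 - \frac{872710}{9}}{-2205621 - 1182914} = \frac{1}{4134868} - - \frac{20887909}{9 \left(-3388535\right)} = \frac{1}{4134868} - \left(- \frac{20887909}{9}\right) \left(- \frac{1}{3388535}\right) = \frac{1}{4134868} - \frac{20887909}{30496815} = - \frac{86368716014197}{126100304445420}$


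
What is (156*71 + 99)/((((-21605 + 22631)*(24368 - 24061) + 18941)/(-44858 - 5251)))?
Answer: -559968075/333923 ≈ -1676.9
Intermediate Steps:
(156*71 + 99)/((((-21605 + 22631)*(24368 - 24061) + 18941)/(-44858 - 5251))) = (11076 + 99)/(((1026*307 + 18941)/(-50109))) = 11175/(((314982 + 18941)*(-1/50109))) = 11175/((333923*(-1/50109))) = 11175/(-333923/50109) = 11175*(-50109/333923) = -559968075/333923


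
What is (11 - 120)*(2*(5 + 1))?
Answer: -1308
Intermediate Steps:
(11 - 120)*(2*(5 + 1)) = -218*6 = -109*12 = -1308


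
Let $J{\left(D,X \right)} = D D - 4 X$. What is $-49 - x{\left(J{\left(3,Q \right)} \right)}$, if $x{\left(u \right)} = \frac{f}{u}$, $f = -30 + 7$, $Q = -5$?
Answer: $- \frac{1398}{29} \approx -48.207$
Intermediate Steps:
$J{\left(D,X \right)} = D^{2} - 4 X$
$f = -23$
$x{\left(u \right)} = - \frac{23}{u}$
$-49 - x{\left(J{\left(3,Q \right)} \right)} = -49 - - \frac{23}{3^{2} - -20} = -49 - - \frac{23}{9 + 20} = -49 - - \frac{23}{29} = -49 + \frac{23}{29} = - \frac{1398}{29}$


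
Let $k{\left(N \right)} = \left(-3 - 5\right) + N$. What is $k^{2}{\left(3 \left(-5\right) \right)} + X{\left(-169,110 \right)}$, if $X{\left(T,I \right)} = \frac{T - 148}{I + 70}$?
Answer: $\frac{94903}{180} \approx 527.24$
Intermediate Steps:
$X{\left(T,I \right)} = \frac{-148 + T}{70 + I}$ ($X{\left(T,I \right)} = \frac{T - 148}{70 + I} = \frac{-148 + T}{70 + I}$)
$k{\left(N \right)} = -8 + N$
$k^{2}{\left(3 \left(-5\right) \right)} + X{\left(-169,110 \right)} = \left(-8 + 3 \left(-5\right)\right)^{2} + \frac{-148 - 169}{70 + 110} = \left(-8 - 15\right)^{2} + \frac{1}{180} \left(-317\right) = \left(-23\right)^{2} + \frac{1}{180} \left(-317\right) = 529 - \frac{317}{180} = \frac{94903}{180}$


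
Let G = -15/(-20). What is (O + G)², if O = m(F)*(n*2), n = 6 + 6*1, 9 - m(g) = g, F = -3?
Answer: 1334025/16 ≈ 83377.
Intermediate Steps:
m(g) = 9 - g
n = 12 (n = 6 + 6 = 12)
G = ¾ (G = -15*(-1/20) = ¾ ≈ 0.75000)
O = 288 (O = (9 - 1*(-3))*(12*2) = (9 + 3)*24 = 12*24 = 288)
(O + G)² = (288 + ¾)² = (1155/4)² = 1334025/16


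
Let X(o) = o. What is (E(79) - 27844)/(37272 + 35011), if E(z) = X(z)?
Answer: -27765/72283 ≈ -0.38412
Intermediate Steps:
E(z) = z
(E(79) - 27844)/(37272 + 35011) = (79 - 27844)/(37272 + 35011) = -27765/72283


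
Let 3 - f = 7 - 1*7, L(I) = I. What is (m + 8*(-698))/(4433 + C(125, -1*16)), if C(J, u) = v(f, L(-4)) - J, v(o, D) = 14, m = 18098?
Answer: 6257/2161 ≈ 2.8954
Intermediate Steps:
f = 3 (f = 3 - (7 - 1*7) = 3 - (7 - 7) = 3 - 1*0 = 3 + 0 = 3)
C(J, u) = 14 - J
(m + 8*(-698))/(4433 + C(125, -1*16)) = (18098 + 8*(-698))/(4433 + (14 - 1*125)) = (18098 - 5584)/(4433 + (14 - 125)) = 12514/(4433 - 111) = 12514/4322 = 12514*(1/4322) = 6257/2161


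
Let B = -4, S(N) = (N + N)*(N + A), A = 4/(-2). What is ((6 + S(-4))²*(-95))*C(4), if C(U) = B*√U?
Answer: 2216160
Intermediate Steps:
A = -2 (A = 4*(-½) = -2)
S(N) = 2*N*(-2 + N) (S(N) = (N + N)*(N - 2) = (2*N)*(-2 + N) = 2*N*(-2 + N))
C(U) = -4*√U
((6 + S(-4))²*(-95))*C(4) = ((6 + 2*(-4)*(-2 - 4))²*(-95))*(-4*√4) = ((6 + 2*(-4)*(-6))²*(-95))*(-4*2) = ((6 + 48)²*(-95))*(-8) = (54²*(-95))*(-8) = (2916*(-95))*(-8) = -277020*(-8) = 2216160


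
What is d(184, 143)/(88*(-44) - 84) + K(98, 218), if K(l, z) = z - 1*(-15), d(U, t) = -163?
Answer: 921911/3956 ≈ 233.04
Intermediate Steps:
K(l, z) = 15 + z (K(l, z) = z + 15 = 15 + z)
d(184, 143)/(88*(-44) - 84) + K(98, 218) = -163/(88*(-44) - 84) + (15 + 218) = -163/(-3872 - 84) + 233 = -163/(-3956) + 233 = -163*(-1/3956) + 233 = 163/3956 + 233 = 921911/3956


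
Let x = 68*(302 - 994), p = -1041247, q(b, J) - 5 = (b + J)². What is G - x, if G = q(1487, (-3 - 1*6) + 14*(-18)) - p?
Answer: 2591384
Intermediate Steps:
q(b, J) = 5 + (J + b)² (q(b, J) = 5 + (b + J)² = 5 + (J + b)²)
G = 2544328 (G = (5 + (((-3 - 1*6) + 14*(-18)) + 1487)²) - 1*(-1041247) = (5 + (((-3 - 6) - 252) + 1487)²) + 1041247 = (5 + ((-9 - 252) + 1487)²) + 1041247 = (5 + (-261 + 1487)²) + 1041247 = (5 + 1226²) + 1041247 = (5 + 1503076) + 1041247 = 1503081 + 1041247 = 2544328)
x = -47056 (x = 68*(-692) = -47056)
G - x = 2544328 - 1*(-47056) = 2544328 + 47056 = 2591384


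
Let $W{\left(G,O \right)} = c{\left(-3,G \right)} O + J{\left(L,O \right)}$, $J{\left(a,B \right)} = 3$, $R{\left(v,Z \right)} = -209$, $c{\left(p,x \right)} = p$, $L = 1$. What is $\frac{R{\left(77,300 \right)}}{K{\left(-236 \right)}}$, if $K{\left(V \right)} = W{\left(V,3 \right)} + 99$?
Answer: $- \frac{209}{93} \approx -2.2473$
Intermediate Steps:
$W{\left(G,O \right)} = 3 - 3 O$ ($W{\left(G,O \right)} = - 3 O + 3 = 3 - 3 O$)
$K{\left(V \right)} = 93$ ($K{\left(V \right)} = \left(3 - 9\right) + 99 = -6 + 99 = 93$)
$\frac{R{\left(77,300 \right)}}{K{\left(-236 \right)}} = - \frac{209}{93}$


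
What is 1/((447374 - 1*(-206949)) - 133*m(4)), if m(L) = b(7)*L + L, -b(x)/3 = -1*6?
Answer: 1/644215 ≈ 1.5523e-6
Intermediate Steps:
b(x) = 18 (b(x) = -(-3)*6 = -3*(-6) = 18)
m(L) = 19*L (m(L) = 18*L + L = 19*L)
1/((447374 - 1*(-206949)) - 133*m(4)) = 1/((447374 - 1*(-206949)) - 2527*4) = 1/((447374 + 206949) - 133*76) = 1/(654323 - 10108) = 1/644215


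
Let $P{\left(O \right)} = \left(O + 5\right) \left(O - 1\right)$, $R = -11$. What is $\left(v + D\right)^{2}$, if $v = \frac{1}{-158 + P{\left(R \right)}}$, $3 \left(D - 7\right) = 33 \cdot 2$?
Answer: $\frac{6215049}{7396} \approx 840.33$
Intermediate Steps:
$D = 29$ ($D = 7 + \frac{33 \cdot 2}{3} = 7 + \frac{1}{3} \cdot 66 = 7 + 22 = 29$)
$P{\left(O \right)} = \left(-1 + O\right) \left(5 + O\right)$ ($P{\left(O \right)} = \left(5 + O\right) \left(-1 + O\right) = \left(-1 + O\right) \left(5 + O\right)$)
$v = - \frac{1}{86}$ ($v = \frac{1}{-158 + \left(-5 + \left(-11\right)^{2} + 4 \left(-11\right)\right)} = \frac{1}{-158 - -72} = \frac{1}{-158 + 72} = \frac{1}{-86} = - \frac{1}{86} \approx -0.011628$)
$\left(v + D\right)^{2} = \left(- \frac{1}{86} + 29\right)^{2} = \left(\frac{2493}{86}\right)^{2} = \frac{6215049}{7396}$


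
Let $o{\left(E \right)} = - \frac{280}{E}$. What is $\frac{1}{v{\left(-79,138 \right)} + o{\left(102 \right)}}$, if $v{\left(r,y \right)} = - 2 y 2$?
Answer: $- \frac{51}{28292} \approx -0.0018026$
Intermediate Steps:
$v{\left(r,y \right)} = - 4 y$
$\frac{1}{v{\left(-79,138 \right)} + o{\left(102 \right)}} = \frac{1}{\left(-4\right) 138 - \frac{280}{102}} = \frac{1}{-552 - \frac{140}{51}} = \frac{1}{- \frac{28292}{51}} = - \frac{51}{28292}$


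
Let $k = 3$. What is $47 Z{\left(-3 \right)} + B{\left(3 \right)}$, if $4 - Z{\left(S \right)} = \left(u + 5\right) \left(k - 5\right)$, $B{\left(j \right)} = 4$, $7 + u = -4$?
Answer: $-372$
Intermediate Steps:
$u = -11$ ($u = -7 - 4 = -11$)
$Z{\left(S \right)} = -8$ ($Z{\left(S \right)} = 4 - \left(-11 + 5\right) \left(3 - 5\right) = 4 - \left(-6\right) \left(-2\right) = 4 - 12 = -8$)
$47 Z{\left(-3 \right)} + B{\left(3 \right)} = 47 \left(-8\right) + 4 = -376 + 4 = -372$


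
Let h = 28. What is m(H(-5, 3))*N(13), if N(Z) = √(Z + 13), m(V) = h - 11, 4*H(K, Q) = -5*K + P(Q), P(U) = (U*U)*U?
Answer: 17*√26 ≈ 86.683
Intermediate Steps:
P(U) = U³ (P(U) = U²*U = U³)
H(K, Q) = -5*K/4 + Q³/4 (H(K, Q) = (-5*K + Q³)/4 = (Q³ - 5*K)/4 = -5*K/4 + Q³/4)
m(V) = 17 (m(V) = 28 - 11 = 17)
N(Z) = √(13 + Z)
m(H(-5, 3))*N(13) = 17*√(13 + 13) = 17*√26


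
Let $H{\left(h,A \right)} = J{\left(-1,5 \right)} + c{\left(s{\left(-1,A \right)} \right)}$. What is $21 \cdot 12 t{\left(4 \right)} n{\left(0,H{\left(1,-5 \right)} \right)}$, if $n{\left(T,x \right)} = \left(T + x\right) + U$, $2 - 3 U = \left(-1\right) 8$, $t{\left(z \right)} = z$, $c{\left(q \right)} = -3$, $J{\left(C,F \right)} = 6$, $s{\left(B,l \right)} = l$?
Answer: $6384$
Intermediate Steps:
$H{\left(h,A \right)} = 3$ ($H{\left(h,A \right)} = 6 - 3 = 3$)
$U = \frac{10}{3}$ ($U = \frac{2}{3} - \frac{\left(-1\right) 8}{3} = \frac{2}{3} - - \frac{8}{3} = \frac{2}{3} + \frac{8}{3} = \frac{10}{3} \approx 3.3333$)
$n{\left(T,x \right)} = \frac{10}{3} + T + x$ ($n{\left(T,x \right)} = \left(T + x\right) + \frac{10}{3} = \frac{10}{3} + T + x$)
$21 \cdot 12 t{\left(4 \right)} n{\left(0,H{\left(1,-5 \right)} \right)} = 21 \cdot 12 \cdot 4 \left(\frac{10}{3} + 0 + 3\right) = 21 \cdot 48 \cdot \frac{19}{3} = 1008 \cdot \frac{19}{3} = 6384$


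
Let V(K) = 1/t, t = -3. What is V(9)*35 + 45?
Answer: 100/3 ≈ 33.333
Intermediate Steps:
V(K) = -⅓ (V(K) = 1/(-3) = -⅓)
V(9)*35 + 45 = -⅓*35 + 45 = -35/3 + 45 = 100/3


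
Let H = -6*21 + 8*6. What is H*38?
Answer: -2964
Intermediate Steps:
H = -78 (H = -126 + 48 = -78)
H*38 = -78*38 = -2964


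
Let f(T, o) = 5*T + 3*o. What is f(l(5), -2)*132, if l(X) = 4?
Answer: 1848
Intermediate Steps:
f(T, o) = 3*o + 5*T
f(l(5), -2)*132 = (3*(-2) + 5*4)*132 = (-6 + 20)*132 = 14*132 = 1848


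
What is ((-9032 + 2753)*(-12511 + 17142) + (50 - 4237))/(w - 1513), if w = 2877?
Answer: -7270559/341 ≈ -21321.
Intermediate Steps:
((-9032 + 2753)*(-12511 + 17142) + (50 - 4237))/(w - 1513) = ((-9032 + 2753)*(-12511 + 17142) + (50 - 4237))/(2877 - 1513) = (-6279*4631 - 4187)/1364 = (-29078049 - 4187)*(1/1364) = -29082236*1/1364 = -7270559/341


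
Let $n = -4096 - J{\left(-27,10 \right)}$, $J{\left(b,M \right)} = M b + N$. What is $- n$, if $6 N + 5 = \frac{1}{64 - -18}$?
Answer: $\frac{1881983}{492} \approx 3825.2$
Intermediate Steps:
$N = - \frac{409}{492}$ ($N = - \frac{5}{6} + \frac{1}{6 \left(64 - -18\right)} = - \frac{5}{6} + \frac{1}{6 \left(64 + 18\right)} = - \frac{5}{6} + \frac{1}{6 \cdot 82} = - \frac{5}{6} + \frac{1}{6} \cdot \frac{1}{82} = - \frac{5}{6} + \frac{1}{492} = - \frac{409}{492} \approx -0.8313$)
$J{\left(b,M \right)} = - \frac{409}{492} + M b$ ($J{\left(b,M \right)} = M b - \frac{409}{492} = - \frac{409}{492} + M b$)
$n = - \frac{1881983}{492}$ ($n = -4096 - \left(- \frac{409}{492} + 10 \left(-27\right)\right) = -4096 - \left(- \frac{409}{492} - 270\right) = -4096 - - \frac{133249}{492} = -4096 + \frac{133249}{492} = - \frac{1881983}{492} \approx -3825.2$)
$- n = \left(-1\right) \left(- \frac{1881983}{492}\right) = \frac{1881983}{492}$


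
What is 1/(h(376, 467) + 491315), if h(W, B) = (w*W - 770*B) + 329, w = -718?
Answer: -1/137914 ≈ -7.2509e-6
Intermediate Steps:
h(W, B) = 329 - 770*B - 718*W (h(W, B) = (-718*W - 770*B) + 329 = (-770*B - 718*W) + 329 = 329 - 770*B - 718*W)
1/(h(376, 467) + 491315) = 1/((329 - 770*467 - 718*376) + 491315) = 1/((329 - 359590 - 269968) + 491315) = 1/(-629229 + 491315) = 1/(-137914) = -1/137914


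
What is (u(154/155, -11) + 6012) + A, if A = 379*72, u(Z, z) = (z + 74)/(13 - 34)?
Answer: 33297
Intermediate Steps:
u(Z, z) = -74/21 - z/21 (u(Z, z) = (74 + z)/(-21) = (74 + z)*(-1/21) = -74/21 - z/21)
A = 27288
(u(154/155, -11) + 6012) + A = ((-74/21 - 1/21*(-11)) + 6012) + 27288 = ((-74/21 + 11/21) + 6012) + 27288 = (-3 + 6012) + 27288 = 6009 + 27288 = 33297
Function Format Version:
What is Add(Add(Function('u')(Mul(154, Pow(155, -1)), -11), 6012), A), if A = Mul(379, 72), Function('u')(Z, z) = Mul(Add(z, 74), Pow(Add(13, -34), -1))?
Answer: 33297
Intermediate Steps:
Function('u')(Z, z) = Add(Rational(-74, 21), Mul(Rational(-1, 21), z)) (Function('u')(Z, z) = Mul(Add(74, z), Pow(-21, -1)) = Mul(Add(74, z), Rational(-1, 21)) = Add(Rational(-74, 21), Mul(Rational(-1, 21), z)))
A = 27288
Add(Add(Function('u')(Mul(154, Pow(155, -1)), -11), 6012), A) = Add(Add(Add(Rational(-74, 21), Mul(Rational(-1, 21), -11)), 6012), 27288) = Add(Add(Add(Rational(-74, 21), Rational(11, 21)), 6012), 27288) = Add(Add(-3, 6012), 27288) = Add(6009, 27288) = 33297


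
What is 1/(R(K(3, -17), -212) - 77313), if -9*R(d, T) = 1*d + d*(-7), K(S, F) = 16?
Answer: -3/231907 ≈ -1.2936e-5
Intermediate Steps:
R(d, T) = 2*d/3 (R(d, T) = -(1*d + d*(-7))/9 = -(d - 7*d)/9 = -(-2)*d/3 = 2*d/3)
1/(R(K(3, -17), -212) - 77313) = 1/((2/3)*16 - 77313) = 1/(32/3 - 77313) = 1/(-231907/3) = -3/231907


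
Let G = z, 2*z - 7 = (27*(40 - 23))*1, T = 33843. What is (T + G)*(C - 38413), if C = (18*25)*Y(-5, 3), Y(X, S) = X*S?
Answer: -1538974388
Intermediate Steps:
Y(X, S) = S*X
C = -6750 (C = (18*25)*(3*(-5)) = 450*(-15) = -6750)
z = 233 (z = 7/2 + ((27*(40 - 23))*1)/2 = 7/2 + ((27*17)*1)/2 = 7/2 + (459*1)/2 = 7/2 + (½)*459 = 7/2 + 459/2 = 233)
G = 233
(T + G)*(C - 38413) = (33843 + 233)*(-6750 - 38413) = 34076*(-45163) = -1538974388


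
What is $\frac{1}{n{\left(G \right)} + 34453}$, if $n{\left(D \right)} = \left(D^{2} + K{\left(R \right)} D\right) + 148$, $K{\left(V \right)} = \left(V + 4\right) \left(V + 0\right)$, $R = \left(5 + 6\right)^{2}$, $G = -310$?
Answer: $- \frac{1}{4558049} \approx -2.1939 \cdot 10^{-7}$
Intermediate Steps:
$R = 121$ ($R = 11^{2} = 121$)
$K{\left(V \right)} = V \left(4 + V\right)$ ($K{\left(V \right)} = \left(4 + V\right) V = V \left(4 + V\right)$)
$n{\left(D \right)} = 148 + D^{2} + 15125 D$ ($n{\left(D \right)} = \left(D^{2} + 121 \left(4 + 121\right) D\right) + 148 = \left(D^{2} + 121 \cdot 125 D\right) + 148 = \left(D^{2} + 15125 D\right) + 148 = 148 + D^{2} + 15125 D$)
$\frac{1}{n{\left(G \right)} + 34453} = \frac{1}{\left(148 + \left(-310\right)^{2} + 15125 \left(-310\right)\right) + 34453} = \frac{1}{\left(148 + 96100 - 4688750\right) + 34453} = \frac{1}{-4592502 + 34453} = \frac{1}{-4558049} = - \frac{1}{4558049}$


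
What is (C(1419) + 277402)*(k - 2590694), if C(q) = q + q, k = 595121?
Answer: -559239377520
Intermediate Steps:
C(q) = 2*q
(C(1419) + 277402)*(k - 2590694) = (2*1419 + 277402)*(595121 - 2590694) = (2838 + 277402)*(-1995573) = 280240*(-1995573) = -559239377520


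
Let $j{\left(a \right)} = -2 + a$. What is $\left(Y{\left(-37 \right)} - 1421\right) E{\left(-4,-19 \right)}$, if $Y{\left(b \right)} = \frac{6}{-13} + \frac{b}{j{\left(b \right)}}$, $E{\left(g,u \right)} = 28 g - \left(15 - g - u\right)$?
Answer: $\frac{2770000}{13} \approx 2.1308 \cdot 10^{5}$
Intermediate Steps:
$E{\left(g,u \right)} = -15 + u + 29 g$ ($E{\left(g,u \right)} = 28 g + \left(-15 + g + u\right) = -15 + u + 29 g$)
$Y{\left(b \right)} = - \frac{6}{13} + \frac{b}{-2 + b}$ ($Y{\left(b \right)} = \frac{6}{-13} + \frac{b}{-2 + b} = 6 \left(- \frac{1}{13}\right) + \frac{b}{-2 + b} = - \frac{6}{13} + \frac{b}{-2 + b}$)
$\left(Y{\left(-37 \right)} - 1421\right) E{\left(-4,-19 \right)} = \left(\frac{12 + 7 \left(-37\right)}{13 \left(-2 - 37\right)} - 1421\right) \left(-15 - 19 + 29 \left(-4\right)\right) = \left(\frac{12 - 259}{13 \left(-39\right)} - 1421\right) \left(-15 - 19 - 116\right) = \left(\frac{1}{13} \left(- \frac{1}{39}\right) \left(-247\right) - 1421\right) \left(-150\right) = \left(\frac{19}{39} - 1421\right) \left(-150\right) = \left(- \frac{55400}{39}\right) \left(-150\right) = \frac{2770000}{13}$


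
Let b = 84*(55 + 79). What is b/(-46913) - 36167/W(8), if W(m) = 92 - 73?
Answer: -1696916335/891347 ≈ -1903.8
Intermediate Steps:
W(m) = 19
b = 11256 (b = 84*134 = 11256)
b/(-46913) - 36167/W(8) = 11256/(-46913) - 36167/19 = 11256*(-1/46913) - 36167*1/19 = -11256/46913 - 36167/19 = -1696916335/891347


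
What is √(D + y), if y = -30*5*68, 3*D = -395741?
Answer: 19*I*√3543/3 ≈ 376.98*I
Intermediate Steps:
D = -395741/3 (D = (⅓)*(-395741) = -395741/3 ≈ -1.3191e+5)
y = -10200 (y = -150*68 = -10200)
√(D + y) = √(-395741/3 - 10200) = √(-426341/3) = 19*I*√3543/3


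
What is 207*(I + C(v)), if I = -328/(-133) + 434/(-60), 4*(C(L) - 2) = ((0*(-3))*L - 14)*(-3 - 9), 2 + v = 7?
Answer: 10801191/1330 ≈ 8121.2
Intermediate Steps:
v = 5 (v = -2 + 7 = 5)
C(L) = 44 (C(L) = 2 + (((0*(-3))*L - 14)*(-3 - 9))/4 = 2 + ((0*L - 14)*(-12))/4 = 2 + ((0 - 14)*(-12))/4 = 2 + (-14*(-12))/4 = 2 + (1/4)*168 = 2 + 42 = 44)
I = -19021/3990 (I = -328*(-1/133) + 434*(-1/60) = 328/133 - 217/30 = -19021/3990 ≈ -4.7672)
207*(I + C(v)) = 207*(-19021/3990 + 44) = 207*(156539/3990) = 10801191/1330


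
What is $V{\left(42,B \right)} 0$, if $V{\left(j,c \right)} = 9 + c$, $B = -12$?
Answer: $0$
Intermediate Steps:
$V{\left(42,B \right)} 0 = \left(9 - 12\right) 0 = \left(-3\right) 0 = 0$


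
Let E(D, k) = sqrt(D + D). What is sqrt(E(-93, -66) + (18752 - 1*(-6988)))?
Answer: sqrt(25740 + I*sqrt(186)) ≈ 160.44 + 0.0425*I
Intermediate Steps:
E(D, k) = sqrt(2)*sqrt(D) (E(D, k) = sqrt(2*D) = sqrt(2)*sqrt(D))
sqrt(E(-93, -66) + (18752 - 1*(-6988))) = sqrt(sqrt(2)*sqrt(-93) + (18752 - 1*(-6988))) = sqrt(sqrt(2)*(I*sqrt(93)) + (18752 + 6988)) = sqrt(I*sqrt(186) + 25740) = sqrt(25740 + I*sqrt(186))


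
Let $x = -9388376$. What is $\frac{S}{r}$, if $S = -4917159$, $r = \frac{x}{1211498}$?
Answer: $\frac{2978564147091}{4694188} \approx 6.3452 \cdot 10^{5}$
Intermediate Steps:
$r = - \frac{4694188}{605749}$ ($r = - \frac{9388376}{1211498} = \left(-9388376\right) \frac{1}{1211498} = - \frac{4694188}{605749} \approx -7.7494$)
$\frac{S}{r} = - \frac{4917159}{- \frac{4694188}{605749}} = \left(-4917159\right) \left(- \frac{605749}{4694188}\right) = \frac{2978564147091}{4694188}$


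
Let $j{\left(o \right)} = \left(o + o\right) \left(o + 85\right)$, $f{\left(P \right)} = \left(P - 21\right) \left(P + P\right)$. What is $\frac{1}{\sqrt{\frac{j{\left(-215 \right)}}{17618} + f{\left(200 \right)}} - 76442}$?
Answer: $- \frac{336688789}{25736849032563} - \frac{155 \sqrt{231271486}}{51473698065126} \approx -1.3128 \cdot 10^{-5}$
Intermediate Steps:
$f{\left(P \right)} = 2 P \left(-21 + P\right)$ ($f{\left(P \right)} = \left(-21 + P\right) 2 P = 2 P \left(-21 + P\right)$)
$j{\left(o \right)} = 2 o \left(85 + o\right)$
$\frac{1}{\sqrt{\frac{j{\left(-215 \right)}}{17618} + f{\left(200 \right)}} - 76442} = \frac{1}{\sqrt{\frac{2 \left(-215\right) \left(85 - 215\right)}{17618} + 2 \cdot 200 \left(-21 + 200\right)} - 76442} = \frac{1}{\sqrt{2 \left(-215\right) \left(-130\right) \frac{1}{17618} + 2 \cdot 200 \cdot 179} - 76442} = \frac{1}{\sqrt{55900 \cdot \frac{1}{17618} + 71600} - 76442} = \frac{1}{\sqrt{\frac{27950}{8809} + 71600} - 76442} = \frac{1}{\sqrt{\frac{630752350}{8809}} - 76442} = \frac{1}{\frac{155 \sqrt{231271486}}{8809} - 76442} = \frac{1}{-76442 + \frac{155 \sqrt{231271486}}{8809}}$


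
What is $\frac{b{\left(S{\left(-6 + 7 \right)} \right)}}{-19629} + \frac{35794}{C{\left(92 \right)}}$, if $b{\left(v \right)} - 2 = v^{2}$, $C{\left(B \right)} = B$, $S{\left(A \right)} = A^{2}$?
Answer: $\frac{117100025}{300978} \approx 389.06$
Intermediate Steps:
$b{\left(v \right)} = 2 + v^{2}$
$\frac{b{\left(S{\left(-6 + 7 \right)} \right)}}{-19629} + \frac{35794}{C{\left(92 \right)}} = \frac{2 + \left(\left(-6 + 7\right)^{2}\right)^{2}}{-19629} + \frac{35794}{92} = \left(2 + \left(1^{2}\right)^{2}\right) \left(- \frac{1}{19629}\right) + 35794 \cdot \frac{1}{92} = \left(2 + 1^{2}\right) \left(- \frac{1}{19629}\right) + \frac{17897}{46} = \left(2 + 1\right) \left(- \frac{1}{19629}\right) + \frac{17897}{46} = 3 \left(- \frac{1}{19629}\right) + \frac{17897}{46} = - \frac{1}{6543} + \frac{17897}{46} = \frac{117100025}{300978}$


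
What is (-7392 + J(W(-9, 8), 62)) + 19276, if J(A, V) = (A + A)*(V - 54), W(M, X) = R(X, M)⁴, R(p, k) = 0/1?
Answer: 11884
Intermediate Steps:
R(p, k) = 0 (R(p, k) = 0*1 = 0)
W(M, X) = 0 (W(M, X) = 0⁴ = 0)
J(A, V) = 2*A*(-54 + V) (J(A, V) = (2*A)*(-54 + V) = 2*A*(-54 + V))
(-7392 + J(W(-9, 8), 62)) + 19276 = (-7392 + 2*0*(-54 + 62)) + 19276 = (-7392 + 2*0*8) + 19276 = (-7392 + 0) + 19276 = -7392 + 19276 = 11884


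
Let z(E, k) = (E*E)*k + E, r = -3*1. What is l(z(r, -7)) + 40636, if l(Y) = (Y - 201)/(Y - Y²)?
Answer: 59897553/1474 ≈ 40636.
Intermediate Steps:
r = -3
z(E, k) = E + k*E² (z(E, k) = E²*k + E = k*E² + E = E + k*E²)
l(Y) = (-201 + Y)/(Y - Y²)
l(z(r, -7)) + 40636 = (201 - (-3)*(1 - 3*(-7)))/(((-3*(1 - 3*(-7))))*(-1 - 3*(1 - 3*(-7)))) + 40636 = (201 - (-3)*(1 + 21))/(((-3*(1 + 21)))*(-1 - 3*(1 + 21))) + 40636 = (201 - (-3)*22)/(((-3*22))*(-1 - 3*22)) + 40636 = (201 - 1*(-66))/((-66)*(-1 - 66)) + 40636 = -1/66*(201 + 66)/(-67) + 40636 = -1/66*(-1/67)*267 + 40636 = 89/1474 + 40636 = 59897553/1474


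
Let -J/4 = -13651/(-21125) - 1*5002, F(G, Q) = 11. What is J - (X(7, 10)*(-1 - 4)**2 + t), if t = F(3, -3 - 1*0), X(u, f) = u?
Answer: 418685146/21125 ≈ 19819.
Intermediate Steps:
t = 11
J = 422614396/21125 (J = -4*(-13651/(-21125) - 1*5002) = -4*(-13651*(-1/21125) - 5002) = -4*(13651/21125 - 5002) = -4*(-105653599/21125) = 422614396/21125 ≈ 20005.)
J - (X(7, 10)*(-1 - 4)**2 + t) = 422614396/21125 - (7*(-1 - 4)**2 + 11) = 422614396/21125 - (7*(-5)**2 + 11) = 422614396/21125 - (7*25 + 11) = 422614396/21125 - (175 + 11) = 422614396/21125 - 1*186 = 422614396/21125 - 186 = 418685146/21125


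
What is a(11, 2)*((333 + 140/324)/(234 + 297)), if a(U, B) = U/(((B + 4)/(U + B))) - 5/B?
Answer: 1728512/129033 ≈ 13.396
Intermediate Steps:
a(U, B) = -5/B + U*(B + U)/(4 + B) (a(U, B) = U/(((4 + B)/(B + U))) - 5/B = U*((B + U)/(4 + B)) - 5/B = U*(B + U)/(4 + B) - 5/B = -5/B + U*(B + U)/(4 + B))
a(11, 2)*((333 + 140/324)/(234 + 297)) = ((-20 - 5*2 + 2*11² + 11*2²)/(2*(4 + 2)))*((333 + 140/324)/(234 + 297)) = ((½)*(-20 - 10 + 2*121 + 11*4)/6)*((333 + 140*(1/324))/531) = ((½)*(⅙)*(-20 - 10 + 242 + 44))*((333 + 35/81)*(1/531)) = ((½)*(⅙)*256)*((27008/81)*(1/531)) = (64/3)*(27008/43011) = 1728512/129033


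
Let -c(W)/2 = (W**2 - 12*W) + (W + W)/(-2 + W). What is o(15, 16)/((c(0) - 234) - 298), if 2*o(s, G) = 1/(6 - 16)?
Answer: 1/10640 ≈ 9.3985e-5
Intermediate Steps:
o(s, G) = -1/20 (o(s, G) = 1/(2*(6 - 16)) = (1/2)/(-10) = (1/2)*(-1/10) = -1/20)
c(W) = -2*W**2 + 24*W - 4*W/(-2 + W) (c(W) = -2*((W**2 - 12*W) + (W + W)/(-2 + W)) = -2*((W**2 - 12*W) + (2*W)/(-2 + W)) = -2*((W**2 - 12*W) + 2*W/(-2 + W)) = -2*(W**2 - 12*W + 2*W/(-2 + W)) = -2*W**2 + 24*W - 4*W/(-2 + W))
o(15, 16)/((c(0) - 234) - 298) = -1/(20*((2*0*(-26 - 1*0**2 + 14*0)/(-2 + 0) - 234) - 298)) = -1/(20*((2*0*(-26 - 1*0 + 0)/(-2) - 234) - 298)) = -1/(20*((2*0*(-1/2)*(-26 + 0 + 0) - 234) - 298)) = -1/(20*((2*0*(-1/2)*(-26) - 234) - 298)) = -1/(20*((0 - 234) - 298)) = -1/(20*(-234 - 298)) = -1/20/(-532) = -1/20*(-1/532) = 1/10640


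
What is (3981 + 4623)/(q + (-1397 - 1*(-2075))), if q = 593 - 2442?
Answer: -8604/1171 ≈ -7.3476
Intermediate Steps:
q = -1849
(3981 + 4623)/(q + (-1397 - 1*(-2075))) = (3981 + 4623)/(-1849 + (-1397 - 1*(-2075))) = 8604/(-1849 + (-1397 + 2075)) = 8604/(-1849 + 678) = 8604/(-1171) = 8604*(-1/1171) = -8604/1171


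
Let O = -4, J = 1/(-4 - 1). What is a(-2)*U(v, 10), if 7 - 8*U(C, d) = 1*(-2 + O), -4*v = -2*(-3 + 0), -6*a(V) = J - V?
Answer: -39/80 ≈ -0.48750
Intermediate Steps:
J = -1/5 (J = 1/(-5) = -1/5 ≈ -0.20000)
a(V) = 1/30 + V/6 (a(V) = -(-1/5 - V)/6 = 1/30 + V/6)
v = -3/2 (v = -(-1)*(-3 + 0)/2 = -(-1)*(-3)/2 = -1/4*6 = -3/2 ≈ -1.5000)
U(C, d) = 13/8 (U(C, d) = 7/8 - (-2 - 4)/8 = 7/8 - (-6)/8 = 7/8 - 1/8*(-6) = 7/8 + 3/4 = 13/8)
a(-2)*U(v, 10) = (1/30 + (1/6)*(-2))*(13/8) = (1/30 - 1/3)*(13/8) = -3/10*13/8 = -39/80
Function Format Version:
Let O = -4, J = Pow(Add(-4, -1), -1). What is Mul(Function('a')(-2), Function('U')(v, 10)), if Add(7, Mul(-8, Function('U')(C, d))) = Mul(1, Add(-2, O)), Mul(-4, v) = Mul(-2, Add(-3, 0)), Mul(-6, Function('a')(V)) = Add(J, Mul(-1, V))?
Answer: Rational(-39, 80) ≈ -0.48750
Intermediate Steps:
J = Rational(-1, 5) (J = Pow(-5, -1) = Rational(-1, 5) ≈ -0.20000)
Function('a')(V) = Add(Rational(1, 30), Mul(Rational(1, 6), V)) (Function('a')(V) = Mul(Rational(-1, 6), Add(Rational(-1, 5), Mul(-1, V))) = Add(Rational(1, 30), Mul(Rational(1, 6), V)))
v = Rational(-3, 2) (v = Mul(Rational(-1, 4), Mul(-2, Add(-3, 0))) = Mul(Rational(-1, 4), Mul(-2, -3)) = Mul(Rational(-1, 4), 6) = Rational(-3, 2) ≈ -1.5000)
Function('U')(C, d) = Rational(13, 8) (Function('U')(C, d) = Add(Rational(7, 8), Mul(Rational(-1, 8), Mul(1, Add(-2, -4)))) = Add(Rational(7, 8), Mul(Rational(-1, 8), Mul(1, -6))) = Add(Rational(7, 8), Mul(Rational(-1, 8), -6)) = Add(Rational(7, 8), Rational(3, 4)) = Rational(13, 8))
Mul(Function('a')(-2), Function('U')(v, 10)) = Mul(Add(Rational(1, 30), Mul(Rational(1, 6), -2)), Rational(13, 8)) = Mul(Add(Rational(1, 30), Rational(-1, 3)), Rational(13, 8)) = Mul(Rational(-3, 10), Rational(13, 8)) = Rational(-39, 80)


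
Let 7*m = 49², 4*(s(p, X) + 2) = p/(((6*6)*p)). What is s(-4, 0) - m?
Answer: -49679/144 ≈ -344.99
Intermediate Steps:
s(p, X) = -287/144 (s(p, X) = -2 + (p/(((6*6)*p)))/4 = -2 + (p/((36*p)))/4 = -2 + (p*(1/(36*p)))/4 = -2 + (¼)*(1/36) = -2 + 1/144 = -287/144)
m = 343 (m = (⅐)*49² = (⅐)*2401 = 343)
s(-4, 0) - m = -287/144 - 1*343 = -287/144 - 343 = -49679/144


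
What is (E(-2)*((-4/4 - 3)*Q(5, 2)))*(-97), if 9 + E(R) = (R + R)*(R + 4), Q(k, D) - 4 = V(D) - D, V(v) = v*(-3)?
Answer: 26384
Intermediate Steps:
V(v) = -3*v
Q(k, D) = 4 - 4*D (Q(k, D) = 4 + (-3*D - D) = 4 - 4*D)
E(R) = -9 + 2*R*(4 + R) (E(R) = -9 + (R + R)*(R + 4) = -9 + (2*R)*(4 + R) = -9 + 2*R*(4 + R))
(E(-2)*((-4/4 - 3)*Q(5, 2)))*(-97) = ((-9 + 2*(-2)² + 8*(-2))*((-4/4 - 3)*(4 - 4*2)))*(-97) = ((-9 + 2*4 - 16)*((-4*¼ - 3)*(4 - 8)))*(-97) = ((-9 + 8 - 16)*((-1 - 3)*(-4)))*(-97) = -(-68)*(-4)*(-97) = -17*16*(-97) = -272*(-97) = 26384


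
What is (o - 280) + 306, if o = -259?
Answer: -233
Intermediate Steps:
(o - 280) + 306 = (-259 - 280) + 306 = -539 + 306 = -233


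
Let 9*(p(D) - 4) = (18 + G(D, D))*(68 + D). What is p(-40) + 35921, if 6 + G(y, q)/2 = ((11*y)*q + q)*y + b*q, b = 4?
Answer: -39019867/9 ≈ -4.3355e+6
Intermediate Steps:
G(y, q) = -12 + 8*q + 2*y*(q + 11*q*y) (G(y, q) = -12 + 2*(((11*y)*q + q)*y + 4*q) = -12 + 2*((11*q*y + q)*y + 4*q) = -12 + 2*((q + 11*q*y)*y + 4*q) = -12 + 2*(y*(q + 11*q*y) + 4*q) = -12 + 2*(4*q + y*(q + 11*q*y)) = -12 + (8*q + 2*y*(q + 11*q*y)) = -12 + 8*q + 2*y*(q + 11*q*y))
p(D) = 4 + (68 + D)*(6 + 2*D² + 8*D + 22*D³)/9 (p(D) = 4 + ((18 + (-12 + 8*D + 2*D*D + 22*D*D²))*(68 + D))/9 = 4 + ((18 + (-12 + 8*D + 2*D² + 22*D³))*(68 + D))/9 = 4 + ((18 + (-12 + 2*D² + 8*D + 22*D³))*(68 + D))/9 = 4 + ((6 + 2*D² + 8*D + 22*D³)*(68 + D))/9 = 4 + ((68 + D)*(6 + 2*D² + 8*D + 22*D³))/9 = 4 + (68 + D)*(6 + 2*D² + 8*D + 22*D³)/9)
p(-40) + 35921 = (148/3 + 16*(-40)² + (22/9)*(-40)⁴ + (550/9)*(-40) + (1498/9)*(-40)³) + 35921 = (148/3 + 16*1600 + (22/9)*2560000 - 22000/9 + (1498/9)*(-64000)) + 35921 = (148/3 + 25600 + 56320000/9 - 22000/9 - 95872000/9) + 35921 = -39343156/9 + 35921 = -39019867/9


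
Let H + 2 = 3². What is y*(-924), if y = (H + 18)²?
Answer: -577500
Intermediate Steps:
H = 7 (H = -2 + 3² = -2 + 9 = 7)
y = 625 (y = (7 + 18)² = 25² = 625)
y*(-924) = 625*(-924) = -577500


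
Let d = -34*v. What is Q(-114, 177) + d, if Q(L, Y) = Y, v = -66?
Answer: 2421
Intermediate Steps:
d = 2244 (d = -34*(-66) = 2244)
Q(-114, 177) + d = 177 + 2244 = 2421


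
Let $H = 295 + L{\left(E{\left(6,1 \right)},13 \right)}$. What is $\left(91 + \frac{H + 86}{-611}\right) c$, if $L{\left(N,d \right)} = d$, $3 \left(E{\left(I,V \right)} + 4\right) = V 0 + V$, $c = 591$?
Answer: $\frac{32627337}{611} \approx 53400.0$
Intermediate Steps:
$E{\left(I,V \right)} = -4 + \frac{V}{3}$ ($E{\left(I,V \right)} = -4 + \frac{V 0 + V}{3} = -4 + \frac{0 + V}{3} = -4 + \frac{V}{3}$)
$H = 308$ ($H = 295 + 13 = 308$)
$\left(91 + \frac{H + 86}{-611}\right) c = \left(91 + \frac{308 + 86}{-611}\right) 591 = \left(91 + 394 \left(- \frac{1}{611}\right)\right) 591 = \left(91 - \frac{394}{611}\right) 591 = \frac{55207}{611} \cdot 591 = \frac{32627337}{611}$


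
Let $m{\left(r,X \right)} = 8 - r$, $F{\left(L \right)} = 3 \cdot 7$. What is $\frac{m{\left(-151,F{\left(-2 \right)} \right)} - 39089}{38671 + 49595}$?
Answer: $- \frac{19465}{44133} \approx -0.44105$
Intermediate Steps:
$F{\left(L \right)} = 21$
$\frac{m{\left(-151,F{\left(-2 \right)} \right)} - 39089}{38671 + 49595} = \frac{\left(8 - -151\right) - 39089}{38671 + 49595} = \frac{\left(8 + 151\right) - 39089}{88266} = \left(159 - 39089\right) \frac{1}{88266} = \left(-38930\right) \frac{1}{88266} = - \frac{19465}{44133}$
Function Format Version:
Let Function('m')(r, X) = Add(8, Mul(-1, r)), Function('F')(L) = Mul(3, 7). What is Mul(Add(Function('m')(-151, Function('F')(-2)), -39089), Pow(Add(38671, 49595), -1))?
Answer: Rational(-19465, 44133) ≈ -0.44105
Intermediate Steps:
Function('F')(L) = 21
Mul(Add(Function('m')(-151, Function('F')(-2)), -39089), Pow(Add(38671, 49595), -1)) = Mul(Add(Add(8, Mul(-1, -151)), -39089), Pow(Add(38671, 49595), -1)) = Mul(Add(Add(8, 151), -39089), Pow(88266, -1)) = Mul(Add(159, -39089), Rational(1, 88266)) = Mul(-38930, Rational(1, 88266)) = Rational(-19465, 44133)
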